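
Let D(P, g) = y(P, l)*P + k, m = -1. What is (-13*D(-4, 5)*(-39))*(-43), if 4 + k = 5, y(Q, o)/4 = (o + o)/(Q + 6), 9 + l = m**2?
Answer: -2812329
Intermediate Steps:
l = -8 (l = -9 + (-1)**2 = -9 + 1 = -8)
y(Q, o) = 8*o/(6 + Q) (y(Q, o) = 4*((o + o)/(Q + 6)) = 4*((2*o)/(6 + Q)) = 4*(2*o/(6 + Q)) = 8*o/(6 + Q))
k = 1 (k = -4 + 5 = 1)
D(P, g) = 1 - 64*P/(6 + P) (D(P, g) = (8*(-8)/(6 + P))*P + 1 = (-64/(6 + P))*P + 1 = -64*P/(6 + P) + 1 = 1 - 64*P/(6 + P))
(-13*D(-4, 5)*(-39))*(-43) = (-39*(2 - 21*(-4))/(6 - 4)*(-39))*(-43) = (-39*(2 + 84)/2*(-39))*(-43) = (-39*86/2*(-39))*(-43) = (-13*129*(-39))*(-43) = -1677*(-39)*(-43) = 65403*(-43) = -2812329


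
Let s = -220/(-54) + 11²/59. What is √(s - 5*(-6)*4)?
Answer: √35562309/531 ≈ 11.231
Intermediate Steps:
s = 9757/1593 (s = -220*(-1/54) + 121*(1/59) = 110/27 + 121/59 = 9757/1593 ≈ 6.1249)
√(s - 5*(-6)*4) = √(9757/1593 - 5*(-6)*4) = √(9757/1593 + 30*4) = √(9757/1593 + 120) = √(200917/1593) = √35562309/531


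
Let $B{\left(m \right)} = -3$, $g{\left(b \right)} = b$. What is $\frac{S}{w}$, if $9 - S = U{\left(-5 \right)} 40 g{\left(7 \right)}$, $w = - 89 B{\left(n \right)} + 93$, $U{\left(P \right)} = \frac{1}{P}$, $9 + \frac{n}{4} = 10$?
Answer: $\frac{13}{72} \approx 0.18056$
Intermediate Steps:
$n = 4$ ($n = -36 + 4 \cdot 10 = -36 + 40 = 4$)
$w = 360$ ($w = \left(-89\right) \left(-3\right) + 93 = 267 + 93 = 360$)
$S = 65$ ($S = 9 - \frac{1}{-5} \cdot 40 \cdot 7 = 9 - \left(- \frac{1}{5}\right) 40 \cdot 7 = 9 - \left(-8\right) 7 = 9 - -56 = 9 + 56 = 65$)
$\frac{S}{w} = \frac{65}{360} = 65 \cdot \frac{1}{360} = \frac{13}{72}$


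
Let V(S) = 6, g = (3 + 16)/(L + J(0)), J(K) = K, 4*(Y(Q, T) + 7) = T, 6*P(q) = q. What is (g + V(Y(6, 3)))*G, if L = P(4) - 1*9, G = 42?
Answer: 3906/25 ≈ 156.24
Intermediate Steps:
P(q) = q/6
Y(Q, T) = -7 + T/4
L = -25/3 (L = (⅙)*4 - 1*9 = ⅔ - 9 = -25/3 ≈ -8.3333)
g = -57/25 (g = (3 + 16)/(-25/3 + 0) = 19/(-25/3) = 19*(-3/25) = -57/25 ≈ -2.2800)
(g + V(Y(6, 3)))*G = (-57/25 + 6)*42 = (93/25)*42 = 3906/25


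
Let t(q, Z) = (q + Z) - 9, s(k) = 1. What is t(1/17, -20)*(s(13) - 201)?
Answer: 98400/17 ≈ 5788.2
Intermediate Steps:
t(q, Z) = -9 + Z + q (t(q, Z) = (Z + q) - 9 = -9 + Z + q)
t(1/17, -20)*(s(13) - 201) = (-9 - 20 + 1/17)*(1 - 201) = (-9 - 20 + 1/17)*(-200) = -492/17*(-200) = 98400/17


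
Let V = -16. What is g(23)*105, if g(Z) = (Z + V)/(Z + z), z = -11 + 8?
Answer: 147/4 ≈ 36.750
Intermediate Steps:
z = -3
g(Z) = (-16 + Z)/(-3 + Z) (g(Z) = (Z - 16)/(Z - 3) = (-16 + Z)/(-3 + Z))
g(23)*105 = ((-16 + 23)/(-3 + 23))*105 = (7/20)*105 = 147/4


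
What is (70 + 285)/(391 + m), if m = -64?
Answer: 355/327 ≈ 1.0856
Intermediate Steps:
(70 + 285)/(391 + m) = (70 + 285)/(391 - 64) = 355/327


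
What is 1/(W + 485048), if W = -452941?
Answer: 1/32107 ≈ 3.1146e-5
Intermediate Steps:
1/(W + 485048) = 1/(-452941 + 485048) = 1/32107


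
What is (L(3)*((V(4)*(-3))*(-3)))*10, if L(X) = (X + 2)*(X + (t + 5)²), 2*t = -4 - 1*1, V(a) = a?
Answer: 16650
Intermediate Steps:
t = -5/2 (t = (-4 - 1*1)/2 = (-4 - 1)/2 = (½)*(-5) = -5/2 ≈ -2.5000)
L(X) = (2 + X)*(25/4 + X) (L(X) = (X + 2)*(X + (-5/2 + 5)²) = (2 + X)*(X + (5/2)²) = (2 + X)*(X + 25/4) = (2 + X)*(25/4 + X))
(L(3)*((V(4)*(-3))*(-3)))*10 = ((25/2 + 3² + (33/4)*3)*((4*(-3))*(-3)))*10 = ((25/2 + 9 + 99/4)*(-12*(-3)))*10 = ((185/4)*36)*10 = 1665*10 = 16650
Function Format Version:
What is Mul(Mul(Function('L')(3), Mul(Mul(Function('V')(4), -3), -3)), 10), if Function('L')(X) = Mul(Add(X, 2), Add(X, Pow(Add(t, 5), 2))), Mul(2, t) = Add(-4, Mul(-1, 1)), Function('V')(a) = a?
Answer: 16650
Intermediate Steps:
t = Rational(-5, 2) (t = Mul(Rational(1, 2), Add(-4, Mul(-1, 1))) = Mul(Rational(1, 2), Add(-4, -1)) = Mul(Rational(1, 2), -5) = Rational(-5, 2) ≈ -2.5000)
Function('L')(X) = Mul(Add(2, X), Add(Rational(25, 4), X)) (Function('L')(X) = Mul(Add(X, 2), Add(X, Pow(Add(Rational(-5, 2), 5), 2))) = Mul(Add(2, X), Add(X, Pow(Rational(5, 2), 2))) = Mul(Add(2, X), Add(X, Rational(25, 4))) = Mul(Add(2, X), Add(Rational(25, 4), X)))
Mul(Mul(Function('L')(3), Mul(Mul(Function('V')(4), -3), -3)), 10) = Mul(Mul(Add(Rational(25, 2), Pow(3, 2), Mul(Rational(33, 4), 3)), Mul(Mul(4, -3), -3)), 10) = Mul(Mul(Add(Rational(25, 2), 9, Rational(99, 4)), Mul(-12, -3)), 10) = Mul(Mul(Rational(185, 4), 36), 10) = Mul(1665, 10) = 16650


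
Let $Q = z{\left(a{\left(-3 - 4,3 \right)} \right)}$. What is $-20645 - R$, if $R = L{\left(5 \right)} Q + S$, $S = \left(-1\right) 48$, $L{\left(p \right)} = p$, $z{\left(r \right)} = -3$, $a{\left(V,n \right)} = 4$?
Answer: $-20582$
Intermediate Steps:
$Q = -3$
$S = -48$
$R = -63$ ($R = 5 \left(-3\right) - 48 = -15 - 48 = -63$)
$-20645 - R = -20645 - -63 = -20645 + 63 = -20582$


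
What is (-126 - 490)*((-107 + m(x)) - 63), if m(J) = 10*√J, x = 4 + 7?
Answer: 104720 - 6160*√11 ≈ 84290.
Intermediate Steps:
x = 11
(-126 - 490)*((-107 + m(x)) - 63) = (-126 - 490)*((-107 + 10*√11) - 63) = -616*(-170 + 10*√11) = 104720 - 6160*√11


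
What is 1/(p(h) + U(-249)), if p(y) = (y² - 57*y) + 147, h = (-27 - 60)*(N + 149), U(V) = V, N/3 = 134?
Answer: 1/2300688276 ≈ 4.3465e-10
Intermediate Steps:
N = 402 (N = 3*134 = 402)
h = -47937 (h = (-27 - 60)*(402 + 149) = -87*551 = -47937)
p(y) = 147 + y² - 57*y
1/(p(h) + U(-249)) = 1/((147 + (-47937)² - 57*(-47937)) - 249) = 1/((147 + 2297955969 + 2732409) - 249) = 1/(2300688525 - 249) = 1/2300688276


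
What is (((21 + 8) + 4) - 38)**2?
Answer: 25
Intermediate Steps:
(((21 + 8) + 4) - 38)**2 = ((29 + 4) - 38)**2 = (33 - 38)**2 = (-5)**2 = 25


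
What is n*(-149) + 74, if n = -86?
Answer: 12888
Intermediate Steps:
n*(-149) + 74 = -86*(-149) + 74 = 12814 + 74 = 12888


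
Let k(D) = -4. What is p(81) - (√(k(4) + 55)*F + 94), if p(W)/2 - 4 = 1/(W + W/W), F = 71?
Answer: -3525/41 - 71*√51 ≈ -593.02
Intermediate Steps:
p(W) = 8 + 2/(1 + W) (p(W) = 8 + 2/(W + W/W) = 8 + 2/(W + 1) = 8 + 2/(1 + W))
p(81) - (√(k(4) + 55)*F + 94) = 2*(5 + 4*81)/(1 + 81) - (√(-4 + 55)*71 + 94) = 2*(5 + 324)/82 - (√51*71 + 94) = 2*(1/82)*329 - (71*√51 + 94) = 329/41 - (94 + 71*√51) = 329/41 + (-94 - 71*√51) = -3525/41 - 71*√51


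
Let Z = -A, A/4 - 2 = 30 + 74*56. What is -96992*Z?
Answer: 1620154368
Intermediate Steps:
A = 16704 (A = 8 + 4*(30 + 74*56) = 8 + 4*(30 + 4144) = 8 + 4*4174 = 8 + 16696 = 16704)
Z = -16704 (Z = -1*16704 = -16704)
-96992*Z = -96992/(1/(-16704)) = -96992/(-1/16704) = -96992*(-16704) = 1620154368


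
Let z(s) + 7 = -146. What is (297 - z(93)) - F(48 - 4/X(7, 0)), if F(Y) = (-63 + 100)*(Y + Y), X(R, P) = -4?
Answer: -3176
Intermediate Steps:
z(s) = -153 (z(s) = -7 - 146 = -153)
F(Y) = 74*Y (F(Y) = 37*(2*Y) = 74*Y)
(297 - z(93)) - F(48 - 4/X(7, 0)) = (297 - 1*(-153)) - 74*(48 - 4/(-4)) = (297 + 153) - 74*(48 - 4*(-¼)) = 450 - 74*(48 + 1) = 450 - 74*49 = 450 - 1*3626 = 450 - 3626 = -3176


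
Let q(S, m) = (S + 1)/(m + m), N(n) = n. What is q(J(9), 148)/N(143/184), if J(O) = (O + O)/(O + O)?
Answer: 46/5291 ≈ 0.0086940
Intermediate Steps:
J(O) = 1 (J(O) = (2*O)/((2*O)) = (2*O)*(1/(2*O)) = 1)
q(S, m) = (1 + S)/(2*m) (q(S, m) = (1 + S)/((2*m)) = (1 + S)*(1/(2*m)) = (1 + S)/(2*m))
q(J(9), 148)/N(143/184) = ((1/2)*(1 + 1)/148)/((143/184)) = ((1/2)*(1/148)*2)/((143*(1/184))) = 1/(148*(143/184)) = (1/148)*(184/143) = 46/5291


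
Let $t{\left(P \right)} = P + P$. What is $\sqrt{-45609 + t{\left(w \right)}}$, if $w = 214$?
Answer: $i \sqrt{45181} \approx 212.56 i$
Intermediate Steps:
$t{\left(P \right)} = 2 P$
$\sqrt{-45609 + t{\left(w \right)}} = \sqrt{-45609 + 2 \cdot 214} = \sqrt{-45609 + 428} = \sqrt{-45181} = i \sqrt{45181}$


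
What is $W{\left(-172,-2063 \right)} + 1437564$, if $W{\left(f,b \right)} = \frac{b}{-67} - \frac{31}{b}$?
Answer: $\frac{198705791690}{138221} \approx 1.4376 \cdot 10^{6}$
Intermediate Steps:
$W{\left(f,b \right)} = - \frac{31}{b} - \frac{b}{67}$ ($W{\left(f,b \right)} = b \left(- \frac{1}{67}\right) - \frac{31}{b} = - \frac{b}{67} - \frac{31}{b} = - \frac{31}{b} - \frac{b}{67}$)
$W{\left(-172,-2063 \right)} + 1437564 = \left(- \frac{31}{-2063} - - \frac{2063}{67}\right) + 1437564 = \left(\left(-31\right) \left(- \frac{1}{2063}\right) + \frac{2063}{67}\right) + 1437564 = \left(\frac{31}{2063} + \frac{2063}{67}\right) + 1437564 = \frac{4258046}{138221} + 1437564 = \frac{198705791690}{138221}$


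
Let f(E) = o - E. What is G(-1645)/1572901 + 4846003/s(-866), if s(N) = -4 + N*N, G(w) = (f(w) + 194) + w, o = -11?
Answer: 7622420205919/1179600250752 ≈ 6.4619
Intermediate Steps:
f(E) = -11 - E
G(w) = 183 (G(w) = ((-11 - w) + 194) + w = (183 - w) + w = 183)
s(N) = -4 + N²
G(-1645)/1572901 + 4846003/s(-866) = 183/1572901 + 4846003/(-4 + (-866)²) = 183*(1/1572901) + 4846003/(-4 + 749956) = 183/1572901 + 4846003/749952 = 7622420205919/1179600250752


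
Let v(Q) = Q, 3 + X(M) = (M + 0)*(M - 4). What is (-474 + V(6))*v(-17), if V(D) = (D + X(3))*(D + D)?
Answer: 8058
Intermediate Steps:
X(M) = -3 + M*(-4 + M) (X(M) = -3 + (M + 0)*(M - 4) = -3 + M*(-4 + M))
V(D) = 2*D*(-6 + D) (V(D) = (D + (-3 + 3² - 4*3))*(D + D) = (D + (-3 + 9 - 12))*(2*D) = (D - 6)*(2*D) = (-6 + D)*(2*D) = 2*D*(-6 + D))
(-474 + V(6))*v(-17) = (-474 + 2*6*(-6 + 6))*(-17) = (-474 + 2*6*0)*(-17) = (-474 + 0)*(-17) = -474*(-17) = 8058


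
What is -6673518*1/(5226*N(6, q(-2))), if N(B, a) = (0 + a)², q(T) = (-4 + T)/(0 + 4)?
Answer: -1483004/2613 ≈ -567.55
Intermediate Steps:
q(T) = -1 + T/4 (q(T) = (-4 + T)/4 = (-4 + T)*(¼) = -1 + T/4)
N(B, a) = a²
-6673518*1/(5226*N(6, q(-2))) = -6673518*1/(5226*(-1 + (¼)*(-2))²) = -6673518*1/(5226*(-1 - ½)²) = -6673518/(((-3/2)²*(-134))*(-39)) = -6673518/(((9/4)*(-134))*(-39)) = -6673518/((-603/2*(-39))) = -6673518/23517/2 = -6673518*2/23517 = -1483004/2613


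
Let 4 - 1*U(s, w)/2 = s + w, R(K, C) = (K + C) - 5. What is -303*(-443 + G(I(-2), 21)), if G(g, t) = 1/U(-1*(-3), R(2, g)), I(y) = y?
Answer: 536815/4 ≈ 1.3420e+5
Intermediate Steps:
R(K, C) = -5 + C + K (R(K, C) = (C + K) - 5 = -5 + C + K)
U(s, w) = 8 - 2*s - 2*w (U(s, w) = 8 - 2*(s + w) = 8 + (-2*s - 2*w) = 8 - 2*s - 2*w)
G(g, t) = 1/(8 - 2*g) (G(g, t) = 1/(8 - (-2)*(-3) - 2*(-5 + g + 2)) = 1/(8 - 2*3 - 2*(-3 + g)) = 1/(8 - 6 + (6 - 2*g)) = 1/(8 - 2*g))
-303*(-443 + G(I(-2), 21)) = -303*(-443 - 1/(-8 + 2*(-2))) = -303*(-443 - 1/(-8 - 4)) = -303*(-443 - 1/(-12)) = -303*(-443 - 1*(-1/12)) = -303*(-443 + 1/12) = -303*(-5315/12) = 536815/4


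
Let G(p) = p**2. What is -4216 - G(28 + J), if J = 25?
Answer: -7025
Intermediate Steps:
-4216 - G(28 + J) = -4216 - (28 + 25)**2 = -4216 - 1*53**2 = -4216 - 1*2809 = -4216 - 2809 = -7025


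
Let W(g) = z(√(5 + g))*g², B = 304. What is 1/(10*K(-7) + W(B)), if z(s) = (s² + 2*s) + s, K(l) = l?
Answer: 14278237/395860236589970 - 69312*√309/197930118294985 ≈ 2.9913e-8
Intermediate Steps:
z(s) = s² + 3*s
W(g) = g²*√(5 + g)*(3 + √(5 + g)) (W(g) = (√(5 + g)*(3 + √(5 + g)))*g² = g²*√(5 + g)*(3 + √(5 + g)))
1/(10*K(-7) + W(B)) = 1/(10*(-7) + 304²*(5 + 304 + 3*√(5 + 304))) = 1/(-70 + 92416*(5 + 304 + 3*√309)) = 1/(-70 + 92416*(309 + 3*√309)) = 1/(-70 + (28556544 + 277248*√309)) = 1/(28556474 + 277248*√309)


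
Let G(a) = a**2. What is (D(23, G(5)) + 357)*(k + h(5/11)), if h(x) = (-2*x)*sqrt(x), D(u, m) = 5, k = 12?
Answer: 4344 - 3620*sqrt(55)/121 ≈ 4122.1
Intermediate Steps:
h(x) = -2*x**(3/2)
(D(23, G(5)) + 357)*(k + h(5/11)) = (5 + 357)*(12 - 2*5*sqrt(55)/121) = 362*(12 - 2*5*sqrt(55)/121) = 362*(12 - 10*sqrt(55)/121) = 4344 - 3620*sqrt(55)/121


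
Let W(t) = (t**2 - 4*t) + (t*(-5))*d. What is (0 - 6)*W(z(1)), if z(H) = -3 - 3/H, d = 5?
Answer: -1260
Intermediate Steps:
z(H) = -3 - 3/H
W(t) = t**2 - 29*t (W(t) = (t**2 - 4*t) + (t*(-5))*5 = (t**2 - 4*t) - 5*t*5 = (t**2 - 4*t) - 25*t = t**2 - 29*t)
(0 - 6)*W(z(1)) = (0 - 6)*((-3 - 3/1)*(-29 + (-3 - 3/1))) = -6*(-3 - 3*1)*(-29 + (-3 - 3*1)) = -6*(-3 - 3)*(-29 + (-3 - 3)) = -(-36)*(-29 - 6) = -(-36)*(-35) = -6*210 = -1260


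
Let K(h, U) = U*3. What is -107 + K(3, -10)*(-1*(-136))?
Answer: -4187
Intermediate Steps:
K(h, U) = 3*U
-107 + K(3, -10)*(-1*(-136)) = -107 + (3*(-10))*(-1*(-136)) = -107 - 30*136 = -107 - 4080 = -4187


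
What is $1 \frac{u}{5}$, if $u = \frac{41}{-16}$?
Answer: $- \frac{41}{80} \approx -0.5125$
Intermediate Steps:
$u = - \frac{41}{16}$ ($u = 41 \left(- \frac{1}{16}\right) = - \frac{41}{16} \approx -2.5625$)
$1 \frac{u}{5} = 1 \left(- \frac{41}{16 \cdot 5}\right) = 1 \left(\left(- \frac{41}{16}\right) \frac{1}{5}\right) = 1 \left(- \frac{41}{80}\right) = - \frac{41}{80}$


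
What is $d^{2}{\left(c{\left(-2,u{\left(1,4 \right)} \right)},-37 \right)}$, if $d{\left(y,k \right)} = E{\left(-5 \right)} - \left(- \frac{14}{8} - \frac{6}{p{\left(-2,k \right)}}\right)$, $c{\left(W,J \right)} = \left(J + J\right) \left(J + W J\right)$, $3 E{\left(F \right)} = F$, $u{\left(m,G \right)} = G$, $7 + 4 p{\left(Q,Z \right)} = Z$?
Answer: $\frac{3721}{17424} \approx 0.21356$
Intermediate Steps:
$p{\left(Q,Z \right)} = - \frac{7}{4} + \frac{Z}{4}$
$E{\left(F \right)} = \frac{F}{3}$
$c{\left(W,J \right)} = 2 J \left(J + J W\right)$
$d{\left(y,k \right)} = \frac{1}{12} + \frac{6}{- \frac{7}{4} + \frac{k}{4}}$ ($d{\left(y,k \right)} = \frac{1}{3} \left(-5\right) - \left(- \frac{14}{8} - \frac{6}{- \frac{7}{4} + \frac{k}{4}}\right) = - \frac{5}{3} - \left(\left(-14\right) \frac{1}{8} - \frac{6}{- \frac{7}{4} + \frac{k}{4}}\right) = - \frac{5}{3} - \left(- \frac{7}{4} - \frac{6}{- \frac{7}{4} + \frac{k}{4}}\right) = - \frac{5}{3} + \left(\frac{7}{4} + \frac{6}{- \frac{7}{4} + \frac{k}{4}}\right) = \frac{1}{12} + \frac{6}{- \frac{7}{4} + \frac{k}{4}}$)
$d^{2}{\left(c{\left(-2,u{\left(1,4 \right)} \right)},-37 \right)} = \left(\frac{281 - 37}{12 \left(-7 - 37\right)}\right)^{2} = \left(\frac{1}{12} \frac{1}{-44} \cdot 244\right)^{2} = \left(\frac{1}{12} \left(- \frac{1}{44}\right) 244\right)^{2} = \left(- \frac{61}{132}\right)^{2} = \frac{3721}{17424}$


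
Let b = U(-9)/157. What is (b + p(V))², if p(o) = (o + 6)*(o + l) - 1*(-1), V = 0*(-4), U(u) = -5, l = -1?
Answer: 624100/24649 ≈ 25.319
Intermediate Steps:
V = 0
p(o) = 1 + (-1 + o)*(6 + o) (p(o) = (o + 6)*(o - 1) - 1*(-1) = (6 + o)*(-1 + o) + 1 = (-1 + o)*(6 + o) + 1 = 1 + (-1 + o)*(6 + o))
b = -5/157 ≈ -0.031847
(b + p(V))² = (-5/157 + (-5 + 0² + 5*0))² = (-5/157 + (-5 + 0 + 0))² = (-5/157 - 5)² = (-790/157)² = 624100/24649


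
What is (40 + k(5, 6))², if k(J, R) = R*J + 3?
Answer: 5329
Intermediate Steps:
k(J, R) = 3 + J*R (k(J, R) = J*R + 3 = 3 + J*R)
(40 + k(5, 6))² = (40 + (3 + 5*6))² = (40 + (3 + 30))² = (40 + 33)² = 73² = 5329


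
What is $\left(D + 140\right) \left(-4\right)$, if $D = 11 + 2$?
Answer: $-612$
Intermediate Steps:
$D = 13$
$\left(D + 140\right) \left(-4\right) = \left(13 + 140\right) \left(-4\right) = 153 \left(-4\right) = -612$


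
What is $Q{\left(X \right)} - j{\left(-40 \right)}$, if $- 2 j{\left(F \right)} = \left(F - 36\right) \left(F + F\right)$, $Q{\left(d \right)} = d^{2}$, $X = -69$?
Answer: $7801$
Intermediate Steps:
$j{\left(F \right)} = - F \left(-36 + F\right)$ ($j{\left(F \right)} = - \frac{\left(F - 36\right) \left(F + F\right)}{2} = - \frac{\left(-36 + F\right) 2 F}{2} = - \frac{2 F \left(-36 + F\right)}{2} = - F \left(-36 + F\right)$)
$Q{\left(X \right)} - j{\left(-40 \right)} = \left(-69\right)^{2} - - 40 \left(36 - -40\right) = 4761 - - 40 \left(36 + 40\right) = 4761 - \left(-40\right) 76 = 4761 - -3040 = 4761 + 3040 = 7801$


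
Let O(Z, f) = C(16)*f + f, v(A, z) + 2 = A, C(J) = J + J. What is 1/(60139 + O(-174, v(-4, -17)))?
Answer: 1/59941 ≈ 1.6683e-5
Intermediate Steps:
C(J) = 2*J
v(A, z) = -2 + A
O(Z, f) = 33*f (O(Z, f) = (2*16)*f + f = 32*f + f = 33*f)
1/(60139 + O(-174, v(-4, -17))) = 1/(60139 + 33*(-2 - 4)) = 1/(60139 + 33*(-6)) = 1/(60139 - 198) = 1/59941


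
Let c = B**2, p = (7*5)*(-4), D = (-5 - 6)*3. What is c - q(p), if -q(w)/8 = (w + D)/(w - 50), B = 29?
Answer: 80587/95 ≈ 848.28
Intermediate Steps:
D = -33 (D = -11*3 = -33)
p = -140 (p = 35*(-4) = -140)
c = 841 (c = 29**2 = 841)
q(w) = -8*(-33 + w)/(-50 + w) (q(w) = -8*(w - 33)/(w - 50) = -8*(-33 + w)/(-50 + w))
c - q(p) = 841 - 8*(33 - 1*(-140))/(-50 - 140) = 841 - 8*(33 + 140)/(-190) = 841 - 8*(-1)*173/190 = 841 - 1*(-692/95) = 841 + 692/95 = 80587/95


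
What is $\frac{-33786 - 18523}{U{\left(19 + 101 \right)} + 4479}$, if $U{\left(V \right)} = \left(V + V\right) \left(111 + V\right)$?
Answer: $- \frac{52309}{59919} \approx -0.873$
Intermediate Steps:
$U{\left(V \right)} = 2 V \left(111 + V\right)$
$\frac{-33786 - 18523}{U{\left(19 + 101 \right)} + 4479} = \frac{-33786 - 18523}{2 \left(19 + 101\right) \left(111 + \left(19 + 101\right)\right) + 4479} = - \frac{52309}{2 \cdot 120 \left(111 + 120\right) + 4479} = - \frac{52309}{2 \cdot 120 \cdot 231 + 4479} = - \frac{52309}{55440 + 4479} = - \frac{52309}{59919}$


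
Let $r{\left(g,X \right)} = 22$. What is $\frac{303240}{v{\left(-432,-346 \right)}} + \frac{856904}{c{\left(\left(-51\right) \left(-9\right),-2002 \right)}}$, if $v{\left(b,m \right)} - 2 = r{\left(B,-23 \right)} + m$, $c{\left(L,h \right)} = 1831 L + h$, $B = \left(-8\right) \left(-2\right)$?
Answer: $- \frac{18140620028}{19283821} \approx -940.72$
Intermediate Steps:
$B = 16$
$c{\left(L,h \right)} = h + 1831 L$
$v{\left(b,m \right)} = 24 + m$ ($v{\left(b,m \right)} = 2 + \left(22 + m\right) = 24 + m$)
$\frac{303240}{v{\left(-432,-346 \right)}} + \frac{856904}{c{\left(\left(-51\right) \left(-9\right),-2002 \right)}} = \frac{303240}{24 - 346} + \frac{856904}{-2002 + 1831 \left(\left(-51\right) \left(-9\right)\right)} = \frac{303240}{-322} + \frac{856904}{-2002 + 1831 \cdot 459} = 303240 \left(- \frac{1}{322}\right) + \frac{856904}{-2002 + 840429} = - \frac{21660}{23} + \frac{856904}{838427} = - \frac{18140620028}{19283821}$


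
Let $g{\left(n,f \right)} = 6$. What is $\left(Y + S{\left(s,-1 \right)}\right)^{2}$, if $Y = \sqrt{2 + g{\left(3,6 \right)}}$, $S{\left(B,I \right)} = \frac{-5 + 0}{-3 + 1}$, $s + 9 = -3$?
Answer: $\frac{57}{4} + 10 \sqrt{2} \approx 28.392$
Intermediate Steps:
$s = -12$ ($s = -9 - 3 = -12$)
$S{\left(B,I \right)} = \frac{5}{2}$ ($S{\left(B,I \right)} = - \frac{5}{-2} = \left(-5\right) \left(- \frac{1}{2}\right) = \frac{5}{2}$)
$Y = 2 \sqrt{2}$ ($Y = \sqrt{2 + 6} = \sqrt{8} = 2 \sqrt{2} \approx 2.8284$)
$\left(Y + S{\left(s,-1 \right)}\right)^{2} = \left(2 \sqrt{2} + \frac{5}{2}\right)^{2} = \left(\frac{5}{2} + 2 \sqrt{2}\right)^{2}$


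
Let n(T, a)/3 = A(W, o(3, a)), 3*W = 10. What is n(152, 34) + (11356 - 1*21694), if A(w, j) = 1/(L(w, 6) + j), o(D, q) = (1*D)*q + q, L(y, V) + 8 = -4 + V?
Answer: -1343937/130 ≈ -10338.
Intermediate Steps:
L(y, V) = -12 + V (L(y, V) = -8 + (-4 + V) = -12 + V)
W = 10/3 (W = (⅓)*10 = 10/3 ≈ 3.3333)
o(D, q) = q + D*q (o(D, q) = D*q + q = q + D*q)
A(w, j) = 1/(-6 + j) (A(w, j) = 1/((-12 + 6) + j) = 1/(-6 + j))
n(T, a) = 3/(-6 + 4*a) (n(T, a) = 3/(-6 + a*(1 + 3)) = 3/(-6 + a*4) = 3/(-6 + 4*a))
n(152, 34) + (11356 - 1*21694) = 3/(2*(-3 + 2*34)) + (11356 - 1*21694) = 3/(2*(-3 + 68)) + (11356 - 21694) = (3/2)/65 - 10338 = (3/2)*(1/65) - 10338 = 3/130 - 10338 = -1343937/130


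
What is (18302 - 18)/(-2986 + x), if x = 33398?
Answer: 4571/7603 ≈ 0.60121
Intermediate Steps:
(18302 - 18)/(-2986 + x) = (18302 - 18)/(-2986 + 33398) = 18284/30412 = 18284*(1/30412) = 4571/7603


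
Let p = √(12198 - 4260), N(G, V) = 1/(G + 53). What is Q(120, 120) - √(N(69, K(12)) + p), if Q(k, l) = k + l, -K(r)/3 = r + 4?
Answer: 240 - √(122 + 937692*√2)/122 ≈ 230.56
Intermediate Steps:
K(r) = -12 - 3*r (K(r) = -3*(r + 4) = -3*(4 + r) = -12 - 3*r)
N(G, V) = 1/(53 + G)
p = 63*√2 (p = √7938 = 63*√2 ≈ 89.095)
Q(120, 120) - √(N(69, K(12)) + p) = (120 + 120) - √(1/(53 + 69) + 63*√2) = 240 - √(1/122 + 63*√2)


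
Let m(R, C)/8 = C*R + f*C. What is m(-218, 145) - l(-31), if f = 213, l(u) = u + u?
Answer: -5738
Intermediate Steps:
l(u) = 2*u
m(R, C) = 1704*C + 8*C*R (m(R, C) = 8*(C*R + 213*C) = 8*(213*C + C*R) = 1704*C + 8*C*R)
m(-218, 145) - l(-31) = 8*145*(213 - 218) - 2*(-31) = 8*145*(-5) - 1*(-62) = -5800 + 62 = -5738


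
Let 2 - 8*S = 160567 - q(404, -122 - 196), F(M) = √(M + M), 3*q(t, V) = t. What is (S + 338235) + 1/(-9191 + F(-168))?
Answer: 92154169157507/289627944 - 4*I*√21/84474817 ≈ 3.1818e+5 - 2.1699e-7*I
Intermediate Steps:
q(t, V) = t/3
F(M) = √2*√M (F(M) = √(2*M) = √2*√M)
S = -481291/24 (S = ¼ - (160567 - 404/3)/8 = ¼ - ⅛*481297/3 = ¼ - 481297/24 = -481291/24 ≈ -20054.)
(S + 338235) + 1/(-9191 + F(-168)) = (-481291/24 + 338235) + 1/(-9191 + √2*√(-168)) = 7636349/24 + 1/(-9191 + √2*(2*I*√42)) = 7636349/24 + 1/(-9191 + 4*I*√21)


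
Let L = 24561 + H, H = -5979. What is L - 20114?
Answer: -1532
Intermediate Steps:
L = 18582 (L = 24561 - 5979 = 18582)
L - 20114 = 18582 - 20114 = -1532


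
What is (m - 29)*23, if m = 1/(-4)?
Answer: -2691/4 ≈ -672.75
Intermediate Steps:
m = -¼ ≈ -0.25000
(m - 29)*23 = (-¼ - 29)*23 = -117/4*23 = -2691/4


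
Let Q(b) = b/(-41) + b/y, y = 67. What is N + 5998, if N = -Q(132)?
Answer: 16479938/2747 ≈ 5999.3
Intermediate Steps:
Q(b) = -26*b/2747 (Q(b) = b/(-41) + b/67 = b*(-1/41) + b*(1/67) = -b/41 + b/67 = -26*b/2747)
N = 3432/2747 (N = -(-26)*132/2747 = -1*(-3432/2747) = 3432/2747 ≈ 1.2494)
N + 5998 = 3432/2747 + 5998 = 16479938/2747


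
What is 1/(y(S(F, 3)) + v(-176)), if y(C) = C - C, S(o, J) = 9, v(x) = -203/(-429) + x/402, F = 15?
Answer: 9581/339 ≈ 28.263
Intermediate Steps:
v(x) = 203/429 + x/402 (v(x) = -203*(-1/429) + x*(1/402) = 203/429 + x/402)
y(C) = 0
1/(y(S(F, 3)) + v(-176)) = 1/(0 + (203/429 + (1/402)*(-176))) = 1/(0 + (203/429 - 88/201)) = 1/(0 + 339/9581) = 1/(339/9581) = 9581/339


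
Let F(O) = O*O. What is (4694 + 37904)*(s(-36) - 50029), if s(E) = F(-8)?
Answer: -2128409070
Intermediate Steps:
F(O) = O²
s(E) = 64 (s(E) = (-8)² = 64)
(4694 + 37904)*(s(-36) - 50029) = (4694 + 37904)*(64 - 50029) = 42598*(-49965) = -2128409070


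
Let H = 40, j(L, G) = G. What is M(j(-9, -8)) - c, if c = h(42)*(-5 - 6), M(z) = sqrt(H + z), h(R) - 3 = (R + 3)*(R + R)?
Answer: 41613 + 4*sqrt(2) ≈ 41619.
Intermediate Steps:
h(R) = 3 + 2*R*(3 + R) (h(R) = 3 + (R + 3)*(R + R) = 3 + (3 + R)*(2*R) = 3 + 2*R*(3 + R))
M(z) = sqrt(40 + z)
c = -41613 (c = (3 + 2*42**2 + 6*42)*(-5 - 6) = (3 + 2*1764 + 252)*(-11) = (3 + 3528 + 252)*(-11) = 3783*(-11) = -41613)
M(j(-9, -8)) - c = sqrt(40 - 8) - 1*(-41613) = sqrt(32) + 41613 = 4*sqrt(2) + 41613 = 41613 + 4*sqrt(2)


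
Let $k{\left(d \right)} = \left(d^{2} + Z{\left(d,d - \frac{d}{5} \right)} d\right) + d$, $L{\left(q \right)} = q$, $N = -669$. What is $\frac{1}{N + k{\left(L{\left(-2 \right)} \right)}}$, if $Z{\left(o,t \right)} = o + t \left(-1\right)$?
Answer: $- \frac{5}{3331} \approx -0.001501$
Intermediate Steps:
$Z{\left(o,t \right)} = o - t$
$k{\left(d \right)} = d + \frac{6 d^{2}}{5}$ ($k{\left(d \right)} = \left(d^{2} + \left(d - \left(d - \frac{d}{5}\right)\right) d\right) + d = \left(d^{2} + \left(d - \frac{4 d}{5}\right) d\right) + d = \left(d^{2} + \frac{d}{5} d\right) + d = \left(d^{2} + \frac{d^{2}}{5}\right) + d = \frac{6 d^{2}}{5} + d = d + \frac{6 d^{2}}{5}$)
$\frac{1}{N + k{\left(L{\left(-2 \right)} \right)}} = \frac{1}{-669 + \frac{1}{5} \left(-2\right) \left(5 + 6 \left(-2\right)\right)} = \frac{1}{-669 + \frac{1}{5} \left(-2\right) \left(5 - 12\right)} = \frac{1}{-669 + \frac{1}{5} \left(-2\right) \left(-7\right)} = \frac{1}{-669 + \frac{14}{5}} = \frac{1}{- \frac{3331}{5}} = - \frac{5}{3331}$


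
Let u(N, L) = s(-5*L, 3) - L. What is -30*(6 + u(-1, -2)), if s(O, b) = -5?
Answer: -90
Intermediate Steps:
u(N, L) = -5 - L
-30*(6 + u(-1, -2)) = -30*(6 + (-5 - 1*(-2))) = -30*(6 + (-5 + 2)) = -30*(6 - 3) = -30*3 = -90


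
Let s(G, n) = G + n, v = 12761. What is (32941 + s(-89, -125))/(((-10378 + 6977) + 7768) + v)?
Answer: 32727/17128 ≈ 1.9107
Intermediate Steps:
(32941 + s(-89, -125))/(((-10378 + 6977) + 7768) + v) = (32941 + (-89 - 125))/(((-10378 + 6977) + 7768) + 12761) = (32941 - 214)/((-3401 + 7768) + 12761) = 32727/(4367 + 12761) = 32727/17128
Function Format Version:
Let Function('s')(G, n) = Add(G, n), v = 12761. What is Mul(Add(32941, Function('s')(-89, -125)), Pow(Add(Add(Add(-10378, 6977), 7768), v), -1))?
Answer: Rational(32727, 17128) ≈ 1.9107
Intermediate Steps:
Mul(Add(32941, Function('s')(-89, -125)), Pow(Add(Add(Add(-10378, 6977), 7768), v), -1)) = Mul(Add(32941, Add(-89, -125)), Pow(Add(Add(Add(-10378, 6977), 7768), 12761), -1)) = Mul(Add(32941, -214), Pow(Add(Add(-3401, 7768), 12761), -1)) = Mul(32727, Pow(Add(4367, 12761), -1)) = Mul(32727, Pow(17128, -1)) = Mul(32727, Rational(1, 17128)) = Rational(32727, 17128)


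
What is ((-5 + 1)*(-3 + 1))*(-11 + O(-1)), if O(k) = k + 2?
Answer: -80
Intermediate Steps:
O(k) = 2 + k
((-5 + 1)*(-3 + 1))*(-11 + O(-1)) = ((-5 + 1)*(-3 + 1))*(-11 + (2 - 1)) = (-4*(-2))*(-11 + 1) = 8*(-10) = -80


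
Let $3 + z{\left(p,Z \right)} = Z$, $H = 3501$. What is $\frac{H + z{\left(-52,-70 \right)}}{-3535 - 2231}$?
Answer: $- \frac{1714}{2883} \approx -0.59452$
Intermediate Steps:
$z{\left(p,Z \right)} = -3 + Z$
$\frac{H + z{\left(-52,-70 \right)}}{-3535 - 2231} = \frac{3501 - 73}{-3535 - 2231} = \frac{3501 - 73}{-5766} = 3428 \left(- \frac{1}{5766}\right) = - \frac{1714}{2883}$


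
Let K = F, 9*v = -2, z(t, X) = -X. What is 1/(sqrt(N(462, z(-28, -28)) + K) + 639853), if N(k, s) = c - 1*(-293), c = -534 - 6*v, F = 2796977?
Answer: 1919559/1228227194615 - 2*sqrt(6292659)/1228227194615 ≈ 1.5588e-6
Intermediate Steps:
v = -2/9 (v = (1/9)*(-2) = -2/9 ≈ -0.22222)
c = -1598/3 (c = -534 - 6*(-2)/9 = -534 - 1*(-4/3) = -534 + 4/3 = -1598/3 ≈ -532.67)
N(k, s) = -719/3 (N(k, s) = -1598/3 - 1*(-293) = -1598/3 + 293 = -719/3)
K = 2796977
1/(sqrt(N(462, z(-28, -28)) + K) + 639853) = 1/(sqrt(-719/3 + 2796977) + 639853) = 1/(sqrt(8390212/3) + 639853) = 1/(2*sqrt(6292659)/3 + 639853) = 1/(639853 + 2*sqrt(6292659)/3)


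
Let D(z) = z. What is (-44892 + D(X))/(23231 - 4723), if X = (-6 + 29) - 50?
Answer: -6417/2644 ≈ -2.4270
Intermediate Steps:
X = -27 (X = 23 - 50 = -27)
(-44892 + D(X))/(23231 - 4723) = (-44892 - 27)/(23231 - 4723) = -44919/18508 = -44919*1/18508 = -6417/2644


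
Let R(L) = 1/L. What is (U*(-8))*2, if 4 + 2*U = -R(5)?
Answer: 168/5 ≈ 33.600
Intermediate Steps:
R(L) = 1/L
U = -21/10 (U = -2 + (-1/5)/2 = -2 + (-1*⅕)/2 = -2 + (½)*(-⅕) = -2 - ⅒ = -21/10 ≈ -2.1000)
(U*(-8))*2 = -21/10*(-8)*2 = (84/5)*2 = 168/5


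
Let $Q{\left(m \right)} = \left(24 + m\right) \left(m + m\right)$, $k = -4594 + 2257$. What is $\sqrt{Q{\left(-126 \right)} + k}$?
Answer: $\sqrt{23367} \approx 152.86$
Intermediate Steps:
$k = -2337$
$Q{\left(m \right)} = 2 m \left(24 + m\right)$ ($Q{\left(m \right)} = \left(24 + m\right) 2 m = 2 m \left(24 + m\right)$)
$\sqrt{Q{\left(-126 \right)} + k} = \sqrt{2 \left(-126\right) \left(24 - 126\right) - 2337} = \sqrt{2 \left(-126\right) \left(-102\right) - 2337} = \sqrt{25704 - 2337} = \sqrt{23367}$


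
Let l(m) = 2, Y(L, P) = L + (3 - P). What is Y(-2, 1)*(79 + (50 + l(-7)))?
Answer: 0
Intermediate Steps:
Y(L, P) = 3 + L - P
Y(-2, 1)*(79 + (50 + l(-7))) = (3 - 2 - 1*1)*(79 + (50 + 2)) = (3 - 2 - 1)*(79 + 52) = 0*131 = 0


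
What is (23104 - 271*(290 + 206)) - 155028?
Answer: -266340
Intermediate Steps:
(23104 - 271*(290 + 206)) - 155028 = (23104 - 271*496) - 155028 = (23104 - 134416) - 155028 = -111312 - 155028 = -266340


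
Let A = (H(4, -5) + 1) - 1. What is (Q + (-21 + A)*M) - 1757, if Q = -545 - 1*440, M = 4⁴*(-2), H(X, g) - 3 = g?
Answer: 9034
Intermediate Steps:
H(X, g) = 3 + g
A = -2 (A = ((3 - 5) + 1) - 1 = (-2 + 1) - 1 = -1 - 1 = -2)
M = -512 (M = 256*(-2) = -512)
Q = -985 (Q = -545 - 440 = -985)
(Q + (-21 + A)*M) - 1757 = (-985 + (-21 - 2)*(-512)) - 1757 = (-985 - 23*(-512)) - 1757 = (-985 + 11776) - 1757 = 10791 - 1757 = 9034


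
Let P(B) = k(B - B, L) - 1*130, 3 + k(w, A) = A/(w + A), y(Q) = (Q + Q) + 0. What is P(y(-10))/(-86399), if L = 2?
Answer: 132/86399 ≈ 0.0015278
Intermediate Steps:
y(Q) = 2*Q (y(Q) = 2*Q + 0 = 2*Q)
k(w, A) = -3 + A/(A + w) (k(w, A) = -3 + A/(w + A) = -3 + A/(A + w))
P(B) = -132 (P(B) = (-3*(B - B) - 2*2)/(2 + (B - B)) - 1*130 = (-3*0 - 4)/(2 + 0) - 130 = (0 - 4)/2 - 130 = (½)*(-4) - 130 = -2 - 130 = -132)
P(y(-10))/(-86399) = -132/(-86399) = -132*(-1/86399) = 132/86399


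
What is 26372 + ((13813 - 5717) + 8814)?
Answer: 43282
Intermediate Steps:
26372 + ((13813 - 5717) + 8814) = 26372 + (8096 + 8814) = 26372 + 16910 = 43282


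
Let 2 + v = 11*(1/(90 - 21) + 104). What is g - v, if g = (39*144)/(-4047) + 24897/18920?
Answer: -46780810061/40955640 ≈ -1142.2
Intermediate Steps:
g = -42609/593560 (g = 5616*(-1/4047) + 24897*(1/18920) = -1872/1349 + 579/440 = -42609/593560 ≈ -0.071785)
v = 78809/69 (v = -2 + 11*(1/(90 - 21) + 104) = -2 + 11*(1/69 + 104) = -2 + 11*(7177/69) = -2 + 78947/69 = 78809/69 ≈ 1142.2)
g - v = -42609/593560 - 1*78809/69 = -42609/593560 - 78809/69 = -46780810061/40955640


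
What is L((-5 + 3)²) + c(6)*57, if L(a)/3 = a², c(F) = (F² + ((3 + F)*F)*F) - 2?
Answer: 20454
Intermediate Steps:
c(F) = -2 + F² + F²*(3 + F) (c(F) = (F² + (F*(3 + F))*F) - 2 = (F² + F²*(3 + F)) - 2 = -2 + F² + F²*(3 + F))
L(a) = 3*a²
L((-5 + 3)²) + c(6)*57 = 3*((-5 + 3)²)² + (-2 + 6³ + 4*6²)*57 = 3*((-2)²)² + (-2 + 216 + 4*36)*57 = 3*4² + (-2 + 216 + 144)*57 = 3*16 + 358*57 = 48 + 20406 = 20454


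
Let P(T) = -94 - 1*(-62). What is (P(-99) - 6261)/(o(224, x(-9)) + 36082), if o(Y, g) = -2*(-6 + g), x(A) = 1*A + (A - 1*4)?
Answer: -6293/36138 ≈ -0.17414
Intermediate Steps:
P(T) = -32 (P(T) = -94 + 62 = -32)
x(A) = -4 + 2*A (x(A) = A + (A - 4) = A + (-4 + A) = -4 + 2*A)
o(Y, g) = 12 - 2*g
(P(-99) - 6261)/(o(224, x(-9)) + 36082) = (-32 - 6261)/((12 - 2*(-4 + 2*(-9))) + 36082) = -6293/((12 - 2*(-4 - 18)) + 36082) = -6293/((12 - 2*(-22)) + 36082) = -6293/((12 + 44) + 36082) = -6293/(56 + 36082) = -6293/36138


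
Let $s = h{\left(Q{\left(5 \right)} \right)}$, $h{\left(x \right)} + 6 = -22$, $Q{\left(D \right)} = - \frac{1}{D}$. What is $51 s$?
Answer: $-1428$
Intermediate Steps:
$h{\left(x \right)} = -28$ ($h{\left(x \right)} = -6 - 22 = -28$)
$s = -28$
$51 s = 51 \left(-28\right) = -1428$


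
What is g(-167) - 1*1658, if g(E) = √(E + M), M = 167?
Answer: -1658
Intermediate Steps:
g(E) = √(167 + E) (g(E) = √(E + 167) = √(167 + E))
g(-167) - 1*1658 = √(167 - 167) - 1*1658 = √0 - 1658 = 0 - 1658 = -1658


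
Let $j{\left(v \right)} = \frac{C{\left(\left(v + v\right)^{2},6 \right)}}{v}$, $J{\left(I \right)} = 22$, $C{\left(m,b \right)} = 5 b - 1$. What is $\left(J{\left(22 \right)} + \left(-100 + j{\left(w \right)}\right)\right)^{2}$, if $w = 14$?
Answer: $\frac{1129969}{196} \approx 5765.1$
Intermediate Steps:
$C{\left(m,b \right)} = -1 + 5 b$
$j{\left(v \right)} = \frac{29}{v}$ ($j{\left(v \right)} = \frac{-1 + 5 \cdot 6}{v} = \frac{-1 + 30}{v} = \frac{29}{v}$)
$\left(J{\left(22 \right)} + \left(-100 + j{\left(w \right)}\right)\right)^{2} = \left(22 - \left(100 - \frac{29}{14}\right)\right)^{2} = \left(22 + \left(-100 + 29 \cdot \frac{1}{14}\right)\right)^{2} = \left(22 + \left(-100 + \frac{29}{14}\right)\right)^{2} = \left(22 - \frac{1371}{14}\right)^{2} = \left(- \frac{1063}{14}\right)^{2} = \frac{1129969}{196}$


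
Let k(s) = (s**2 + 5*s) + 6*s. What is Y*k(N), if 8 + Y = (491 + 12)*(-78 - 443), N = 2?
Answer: -6813846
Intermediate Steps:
Y = -262071 (Y = -8 + (491 + 12)*(-78 - 443) = -8 + 503*(-521) = -8 - 262063 = -262071)
k(s) = s**2 + 11*s
Y*k(N) = -524142*(11 + 2) = -524142*13 = -262071*26 = -6813846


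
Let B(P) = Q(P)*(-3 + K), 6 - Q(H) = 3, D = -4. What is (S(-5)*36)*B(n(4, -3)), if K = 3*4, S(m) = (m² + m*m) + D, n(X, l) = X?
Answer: 44712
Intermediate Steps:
S(m) = -4 + 2*m² (S(m) = (m² + m*m) - 4 = (m² + m²) - 4 = 2*m² - 4 = -4 + 2*m²)
Q(H) = 3 (Q(H) = 6 - 1*3 = 6 - 3 = 3)
K = 12
B(P) = 27 (B(P) = 3*(-3 + 12) = 3*9 = 27)
(S(-5)*36)*B(n(4, -3)) = ((-4 + 2*(-5)²)*36)*27 = ((-4 + 2*25)*36)*27 = ((-4 + 50)*36)*27 = (46*36)*27 = 1656*27 = 44712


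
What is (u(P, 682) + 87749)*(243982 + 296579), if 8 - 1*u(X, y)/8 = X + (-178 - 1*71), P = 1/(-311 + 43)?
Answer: 3252521481657/67 ≈ 4.8545e+10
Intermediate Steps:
P = -1/268 (P = 1/(-268) = -1/268 ≈ -0.0037313)
u(X, y) = 2056 - 8*X (u(X, y) = 64 - 8*(X + (-178 - 1*71)) = 64 - 8*(X + (-178 - 71)) = 64 - 8*(X - 249) = 64 - 8*(-249 + X) = 64 + (1992 - 8*X) = 2056 - 8*X)
(u(P, 682) + 87749)*(243982 + 296579) = ((2056 - 8*(-1/268)) + 87749)*(243982 + 296579) = ((2056 + 2/67) + 87749)*540561 = (137754/67 + 87749)*540561 = (6016937/67)*540561 = 3252521481657/67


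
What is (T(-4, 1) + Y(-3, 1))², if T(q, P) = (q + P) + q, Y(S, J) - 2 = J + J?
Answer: 9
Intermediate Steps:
Y(S, J) = 2 + 2*J (Y(S, J) = 2 + (J + J) = 2 + 2*J)
T(q, P) = P + 2*q (T(q, P) = (P + q) + q = P + 2*q)
(T(-4, 1) + Y(-3, 1))² = ((1 + 2*(-4)) + (2 + 2*1))² = ((1 - 8) + (2 + 2))² = (-7 + 4)² = (-3)² = 9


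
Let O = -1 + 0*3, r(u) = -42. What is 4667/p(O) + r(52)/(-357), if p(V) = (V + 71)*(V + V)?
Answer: -79059/2380 ≈ -33.218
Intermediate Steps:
O = -1 (O = -1 + 0 = -1)
p(V) = 2*V*(71 + V) (p(V) = (71 + V)*(2*V) = 2*V*(71 + V))
4667/p(O) + r(52)/(-357) = 4667/((2*(-1)*(71 - 1))) - 42/(-357) = 4667/((2*(-1)*70)) - 42*(-1/357) = 4667/(-140) + 2/17 = 4667*(-1/140) + 2/17 = -4667/140 + 2/17 = -79059/2380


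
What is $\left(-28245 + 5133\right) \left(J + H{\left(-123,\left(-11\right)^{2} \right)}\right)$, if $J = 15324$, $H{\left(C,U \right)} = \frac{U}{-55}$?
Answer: $- \frac{1770587208}{5} \approx -3.5412 \cdot 10^{8}$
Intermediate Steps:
$H{\left(C,U \right)} = - \frac{U}{55}$ ($H{\left(C,U \right)} = U \left(- \frac{1}{55}\right) = - \frac{U}{55}$)
$\left(-28245 + 5133\right) \left(J + H{\left(-123,\left(-11\right)^{2} \right)}\right) = \left(-28245 + 5133\right) \left(15324 - \frac{\left(-11\right)^{2}}{55}\right) = - 23112 \left(15324 - \frac{11}{5}\right) = \left(-23112\right) \frac{76609}{5} = - \frac{1770587208}{5}$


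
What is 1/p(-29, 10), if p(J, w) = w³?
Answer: 1/1000 ≈ 0.0010000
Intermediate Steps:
1/p(-29, 10) = 1/(10³) = 1/1000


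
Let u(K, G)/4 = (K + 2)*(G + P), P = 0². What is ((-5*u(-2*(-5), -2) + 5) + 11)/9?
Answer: 496/9 ≈ 55.111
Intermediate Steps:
P = 0
u(K, G) = 4*G*(2 + K) (u(K, G) = 4*((K + 2)*(G + 0)) = 4*((2 + K)*G) = 4*(G*(2 + K)) = 4*G*(2 + K))
((-5*u(-2*(-5), -2) + 5) + 11)/9 = ((-20*(-2)*(2 - 2*(-5)) + 5) + 11)/9 = ((-20*(-2)*(2 + 10) + 5) + 11)*(⅑) = ((-20*(-2)*12 + 5) + 11)*(⅑) = ((-5*(-96) + 5) + 11)*(⅑) = ((480 + 5) + 11)*(⅑) = (485 + 11)*(⅑) = 496*(⅑) = 496/9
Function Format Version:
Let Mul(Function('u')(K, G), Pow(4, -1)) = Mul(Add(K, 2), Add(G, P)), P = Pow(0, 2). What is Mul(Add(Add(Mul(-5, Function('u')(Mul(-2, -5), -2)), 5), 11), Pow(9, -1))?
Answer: Rational(496, 9) ≈ 55.111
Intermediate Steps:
P = 0
Function('u')(K, G) = Mul(4, G, Add(2, K)) (Function('u')(K, G) = Mul(4, Mul(Add(K, 2), Add(G, 0))) = Mul(4, Mul(Add(2, K), G)) = Mul(4, Mul(G, Add(2, K))) = Mul(4, G, Add(2, K)))
Mul(Add(Add(Mul(-5, Function('u')(Mul(-2, -5), -2)), 5), 11), Pow(9, -1)) = Mul(Add(Add(Mul(-5, Mul(4, -2, Add(2, Mul(-2, -5)))), 5), 11), Pow(9, -1)) = Mul(Add(Add(Mul(-5, Mul(4, -2, Add(2, 10))), 5), 11), Rational(1, 9)) = Mul(Add(Add(Mul(-5, Mul(4, -2, 12)), 5), 11), Rational(1, 9)) = Mul(Add(Add(Mul(-5, -96), 5), 11), Rational(1, 9)) = Mul(Add(Add(480, 5), 11), Rational(1, 9)) = Mul(Add(485, 11), Rational(1, 9)) = Mul(496, Rational(1, 9)) = Rational(496, 9)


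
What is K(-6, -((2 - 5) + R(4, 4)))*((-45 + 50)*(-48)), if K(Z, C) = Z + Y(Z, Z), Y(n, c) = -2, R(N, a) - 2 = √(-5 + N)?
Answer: 1920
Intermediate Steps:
R(N, a) = 2 + √(-5 + N)
K(Z, C) = -2 + Z (K(Z, C) = Z - 2 = -2 + Z)
K(-6, -((2 - 5) + R(4, 4)))*((-45 + 50)*(-48)) = (-2 - 6)*((-45 + 50)*(-48)) = -40*(-48) = -8*(-240) = 1920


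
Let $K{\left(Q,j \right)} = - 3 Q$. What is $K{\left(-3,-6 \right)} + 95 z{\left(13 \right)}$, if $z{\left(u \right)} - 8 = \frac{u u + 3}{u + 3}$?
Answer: $\frac{7161}{4} \approx 1790.3$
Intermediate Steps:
$z{\left(u \right)} = 8 + \frac{3 + u^{2}}{3 + u}$ ($z{\left(u \right)} = 8 + \frac{u u + 3}{u + 3} = 8 + \frac{u^{2} + 3}{3 + u} = 8 + \frac{3 + u^{2}}{3 + u}$)
$K{\left(-3,-6 \right)} + 95 z{\left(13 \right)} = \left(-3\right) \left(-3\right) + 95 \frac{27 + 13^{2} + 8 \cdot 13}{3 + 13} = 9 + 95 \frac{27 + 169 + 104}{16} = 9 + 95 \cdot \frac{1}{16} \cdot 300 = 9 + 95 \cdot \frac{75}{4} = 9 + \frac{7125}{4} = \frac{7161}{4}$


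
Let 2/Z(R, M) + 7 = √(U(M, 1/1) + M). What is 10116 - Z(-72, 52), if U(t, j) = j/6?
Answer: 192120/19 - 2*√1878/19 ≈ 10107.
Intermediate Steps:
U(t, j) = j/6 (U(t, j) = j*(⅙) = j/6)
Z(R, M) = 2/(-7 + √(⅙ + M)) (Z(R, M) = 2/(-7 + √((⅙)/1 + M)) = 2/(-7 + √((⅙)*1 + M)) = 2/(-7 + √(⅙ + M)))
10116 - Z(-72, 52) = 10116 - 12/(-42 + √6*√(1 + 6*52)) = 10116 - 12/(-42 + √6*√(1 + 312)) = 10116 - 12/(-42 + √6*√313) = 10116 - 12/(-42 + √1878)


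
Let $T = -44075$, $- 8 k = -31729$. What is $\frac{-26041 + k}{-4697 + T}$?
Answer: $\frac{176599}{390176} \approx 0.45261$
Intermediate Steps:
$k = \frac{31729}{8}$ ($k = \left(- \frac{1}{8}\right) \left(-31729\right) = \frac{31729}{8} \approx 3966.1$)
$\frac{-26041 + k}{-4697 + T} = \frac{-26041 + \frac{31729}{8}}{-4697 - 44075} = - \frac{176599}{8 \left(-48772\right)} = \left(- \frac{176599}{8}\right) \left(- \frac{1}{48772}\right) = \frac{176599}{390176}$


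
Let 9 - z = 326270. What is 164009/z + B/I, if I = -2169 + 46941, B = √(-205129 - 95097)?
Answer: -164009/326261 + I*√300226/44772 ≈ -0.50269 + 0.012238*I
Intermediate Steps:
z = -326261 (z = 9 - 1*326270 = 9 - 326270 = -326261)
B = I*√300226 (B = √(-300226) = I*√300226 ≈ 547.93*I)
I = 44772
164009/z + B/I = 164009/(-326261) + (I*√300226)/44772 = 164009*(-1/326261) + (I*√300226)*(1/44772) = -164009/326261 + I*√300226/44772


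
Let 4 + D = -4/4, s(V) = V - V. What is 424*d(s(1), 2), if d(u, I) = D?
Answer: -2120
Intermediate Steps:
s(V) = 0
D = -5 (D = -4 - 4/4 = -4 - 4*¼ = -4 - 1 = -5)
d(u, I) = -5
424*d(s(1), 2) = 424*(-5) = -2120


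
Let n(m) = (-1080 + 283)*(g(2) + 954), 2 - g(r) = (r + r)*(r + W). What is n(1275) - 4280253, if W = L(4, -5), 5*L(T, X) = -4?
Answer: -25191797/5 ≈ -5.0384e+6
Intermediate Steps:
L(T, X) = -4/5 (L(T, X) = (1/5)*(-4) = -4/5)
W = -4/5 ≈ -0.80000
g(r) = 2 - 2*r*(-4/5 + r) (g(r) = 2 - (r + r)*(r - 4/5) = 2 - 2*r*(-4/5 + r))
n(m) = -3790532/5 (n(m) = (-1080 + 283)*((2 - 2*2**2 + (8/5)*2) + 954) = -797*((2 - 2*4 + 16/5) + 954) = -797*((2 - 8 + 16/5) + 954) = -797*(-14/5 + 954) = -797*4756/5 = -3790532/5)
n(1275) - 4280253 = -3790532/5 - 4280253 = -25191797/5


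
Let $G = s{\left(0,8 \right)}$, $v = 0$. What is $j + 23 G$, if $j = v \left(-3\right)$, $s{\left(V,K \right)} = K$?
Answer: $184$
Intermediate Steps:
$G = 8$
$j = 0$ ($j = 0 \left(-3\right) = 0$)
$j + 23 G = 0 + 23 \cdot 8 = 0 + 184 = 184$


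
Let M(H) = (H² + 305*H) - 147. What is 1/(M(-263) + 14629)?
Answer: 1/3436 ≈ 0.00029104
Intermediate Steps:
M(H) = -147 + H² + 305*H
1/(M(-263) + 14629) = 1/((-147 + (-263)² + 305*(-263)) + 14629) = 1/((-147 + 69169 - 80215) + 14629) = 1/(-11193 + 14629) = 1/3436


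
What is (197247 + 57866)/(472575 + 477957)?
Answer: 13427/50028 ≈ 0.26839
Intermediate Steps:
(197247 + 57866)/(472575 + 477957) = 255113/950532 = 255113*(1/950532) = 13427/50028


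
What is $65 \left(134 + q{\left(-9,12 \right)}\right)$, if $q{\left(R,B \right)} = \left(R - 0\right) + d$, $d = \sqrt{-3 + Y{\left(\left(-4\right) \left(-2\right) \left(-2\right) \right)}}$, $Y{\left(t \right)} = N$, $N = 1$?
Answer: $8125 + 65 i \sqrt{2} \approx 8125.0 + 91.924 i$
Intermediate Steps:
$Y{\left(t \right)} = 1$
$d = i \sqrt{2}$ ($d = \sqrt{-3 + 1} = \sqrt{-2} = i \sqrt{2} \approx 1.4142 i$)
$q{\left(R,B \right)} = R + i \sqrt{2}$ ($q{\left(R,B \right)} = \left(R - 0\right) + i \sqrt{2} = \left(R + 0\right) + i \sqrt{2} = R + i \sqrt{2}$)
$65 \left(134 + q{\left(-9,12 \right)}\right) = 65 \left(134 - \left(9 - i \sqrt{2}\right)\right) = 65 \left(125 + i \sqrt{2}\right) = 8125 + 65 i \sqrt{2}$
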